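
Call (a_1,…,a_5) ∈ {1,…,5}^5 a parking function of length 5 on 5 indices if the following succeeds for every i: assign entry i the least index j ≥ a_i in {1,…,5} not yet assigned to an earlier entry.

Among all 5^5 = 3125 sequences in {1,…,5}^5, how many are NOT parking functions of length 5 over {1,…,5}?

1829

|PF(5,5)| = (5+1−5)·(5+1)^{5−1} = 1·1296 = 1296 (Pollak)
Example (2,2,5,4,3) → sorted (2,2,3,4,5): b_1=2>1, not a PF.
So 3125 − 1296 = 1829 fail.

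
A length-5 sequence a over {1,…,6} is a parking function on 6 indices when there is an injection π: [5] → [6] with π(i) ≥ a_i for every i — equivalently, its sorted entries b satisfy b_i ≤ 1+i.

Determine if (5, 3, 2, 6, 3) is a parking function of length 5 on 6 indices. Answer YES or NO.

Sorted: b = (2, 3, 3, 5, 6).
  b_1=2 ≤ 2
  b_2=3 ≤ 3
  b_3=3 ≤ 4
  b_4=5 ≤ 5
  b_5=6 ≤ 6
All bounds hold ⇒ YES

YES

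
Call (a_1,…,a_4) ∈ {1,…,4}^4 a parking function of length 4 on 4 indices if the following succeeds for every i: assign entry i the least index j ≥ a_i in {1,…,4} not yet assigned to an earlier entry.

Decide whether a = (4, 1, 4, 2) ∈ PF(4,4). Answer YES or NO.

Sorted: b = (1, 2, 4, 4).
  b_1=1 ≤ 1
  b_2=2 ≤ 2
  b_3=4 > 3
  fails at i=3 ⇒ NO

NO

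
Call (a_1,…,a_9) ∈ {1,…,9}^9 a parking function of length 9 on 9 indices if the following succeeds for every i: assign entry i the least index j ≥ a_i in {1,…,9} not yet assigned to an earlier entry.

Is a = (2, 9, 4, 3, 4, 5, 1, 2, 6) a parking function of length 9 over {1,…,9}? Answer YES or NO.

Sorted: b = (1, 2, 2, 3, 4, 4, 5, 6, 9).
  b_1=1 ≤ 1
  b_2=2 ≤ 2
  b_3=2 ≤ 3
  b_4=3 ≤ 4
  b_5=4 ≤ 5
  b_6=4 ≤ 6
  b_7=5 ≤ 7
  b_8=6 ≤ 8
  b_9=9 ≤ 9
All bounds hold ⇒ YES

YES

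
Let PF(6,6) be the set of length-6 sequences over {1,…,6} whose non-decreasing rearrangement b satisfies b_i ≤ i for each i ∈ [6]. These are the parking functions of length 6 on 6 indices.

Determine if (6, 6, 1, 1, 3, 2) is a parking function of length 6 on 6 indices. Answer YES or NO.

Rearranged: b = (1, 1, 2, 3, 6, 6).
  b_1=1 ≤ 1
  b_2=1 ≤ 2
  b_3=2 ≤ 3
  b_4=3 ≤ 4
  b_5=6 > 5
  fails at i=5 ⇒ NO

NO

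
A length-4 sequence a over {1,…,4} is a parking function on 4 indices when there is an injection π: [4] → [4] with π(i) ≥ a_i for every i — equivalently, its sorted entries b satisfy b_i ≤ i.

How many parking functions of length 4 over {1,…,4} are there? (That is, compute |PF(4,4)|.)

|PF(4,4)| = (4+1−4)·(4+1)^{4−1} = 1 · 125 = 125 [KW]
Example (2,1,3,3) → sorted (1,2,3,3): b_i ≤ i ∀i, a PF.

125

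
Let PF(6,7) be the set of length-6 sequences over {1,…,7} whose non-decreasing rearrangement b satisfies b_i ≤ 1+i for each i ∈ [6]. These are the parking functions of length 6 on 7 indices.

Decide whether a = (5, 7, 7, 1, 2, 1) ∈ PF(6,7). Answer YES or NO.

Rearranged: b = (1, 1, 2, 5, 7, 7).
  b_1=1 ≤ 2
  b_2=1 ≤ 3
  b_3=2 ≤ 4
  b_4=5 ≤ 5
  b_5=7 > 6
  fails at i=5 ⇒ NO

NO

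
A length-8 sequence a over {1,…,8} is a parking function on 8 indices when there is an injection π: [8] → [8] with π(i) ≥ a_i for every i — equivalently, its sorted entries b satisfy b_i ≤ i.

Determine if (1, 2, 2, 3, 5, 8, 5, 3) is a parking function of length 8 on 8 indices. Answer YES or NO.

Sorted: b = (1, 2, 2, 3, 3, 5, 5, 8).
  b_1=1 ≤ 1
  b_2=2 ≤ 2
  b_3=2 ≤ 3
  b_4=3 ≤ 4
  b_5=3 ≤ 5
  b_6=5 ≤ 6
  b_7=5 ≤ 7
  b_8=8 ≤ 8
All bounds hold ⇒ YES

YES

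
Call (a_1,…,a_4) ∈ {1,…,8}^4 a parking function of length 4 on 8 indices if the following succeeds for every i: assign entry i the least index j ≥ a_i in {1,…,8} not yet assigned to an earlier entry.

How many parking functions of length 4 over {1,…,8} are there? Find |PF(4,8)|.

3645

Count = (8+1−4)·(8+1)^{4−1} = 5 · 729 = 3645
One tuple (6,5,1,7) → sorted (1,5,6,7): b_i ≤ 4+i ∀i, a PF.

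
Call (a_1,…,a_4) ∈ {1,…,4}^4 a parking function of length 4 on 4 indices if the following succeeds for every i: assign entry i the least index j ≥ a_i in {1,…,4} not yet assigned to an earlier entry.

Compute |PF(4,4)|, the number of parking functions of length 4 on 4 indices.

125

|PF| = 1·5^3 = 1 · 125 = 125 (Pollak)
One tuple (2,4,1,3) → sorted (1,2,3,4): b_i ≤ i ∀i, a PF.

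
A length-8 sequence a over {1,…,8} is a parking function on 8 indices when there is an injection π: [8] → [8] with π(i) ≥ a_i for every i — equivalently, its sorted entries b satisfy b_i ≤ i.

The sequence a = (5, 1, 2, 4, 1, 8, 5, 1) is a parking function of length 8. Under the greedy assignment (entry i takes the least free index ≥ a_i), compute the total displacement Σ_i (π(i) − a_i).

Σπ = 36 ({1..8} each once); Σa = 5+1+2+4+1+8+5+1 = 27; disp = 36−27 = 9.

9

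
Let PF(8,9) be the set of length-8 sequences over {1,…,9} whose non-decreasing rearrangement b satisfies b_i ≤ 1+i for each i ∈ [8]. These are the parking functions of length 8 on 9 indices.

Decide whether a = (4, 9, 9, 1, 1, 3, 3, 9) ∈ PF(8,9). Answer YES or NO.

Rearranged: b = (1, 1, 3, 3, 4, 9, 9, 9).
  b_1=1 ≤ 2
  b_2=1 ≤ 3
  b_3=3 ≤ 4
  b_4=3 ≤ 5
  b_5=4 ≤ 6
  b_6=9 > 7
  fails at i=6 ⇒ NO

NO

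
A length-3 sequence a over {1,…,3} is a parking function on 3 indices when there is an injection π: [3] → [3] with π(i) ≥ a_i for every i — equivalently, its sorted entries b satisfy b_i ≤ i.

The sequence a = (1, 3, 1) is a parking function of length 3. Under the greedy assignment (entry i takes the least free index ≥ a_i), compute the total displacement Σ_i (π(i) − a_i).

Σπ = 6 ({1..3} each once); Σa = 1+3+1 = 5; disp = 6−5 = 1.

1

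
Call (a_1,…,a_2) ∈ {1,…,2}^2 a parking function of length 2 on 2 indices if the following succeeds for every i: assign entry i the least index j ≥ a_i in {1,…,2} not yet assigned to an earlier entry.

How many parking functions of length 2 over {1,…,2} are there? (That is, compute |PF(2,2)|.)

Count = (2+1−2)·(2+1)^{2−1} = 1 · 3 = 3 [KW]
Check (2,1) → sorted (1,2): b_i ≤ i ∀i, a PF.

3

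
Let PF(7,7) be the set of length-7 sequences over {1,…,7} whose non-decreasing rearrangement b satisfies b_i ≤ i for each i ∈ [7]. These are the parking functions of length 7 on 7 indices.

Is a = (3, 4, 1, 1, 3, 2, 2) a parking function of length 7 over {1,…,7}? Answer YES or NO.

YES

Order a: b = (1, 1, 2, 2, 3, 3, 4).
  b_1=1 ≤ 1
  b_2=1 ≤ 2
  b_3=2 ≤ 3
  b_4=2 ≤ 4
  b_5=3 ≤ 5
  b_6=3 ≤ 6
  b_7=4 ≤ 7
All bounds hold ⇒ YES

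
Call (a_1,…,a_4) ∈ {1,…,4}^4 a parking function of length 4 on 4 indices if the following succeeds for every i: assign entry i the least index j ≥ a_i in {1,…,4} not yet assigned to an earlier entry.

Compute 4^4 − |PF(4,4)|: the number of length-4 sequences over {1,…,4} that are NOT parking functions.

131

#PF = 1·5^3 = 1·125 = 125 (Konheim–Weiss)
Check (1,3,3,4) → sorted (1,3,3,4): b_2=3>2, not a PF.
4^4 − 125 = 256 − 125 = 131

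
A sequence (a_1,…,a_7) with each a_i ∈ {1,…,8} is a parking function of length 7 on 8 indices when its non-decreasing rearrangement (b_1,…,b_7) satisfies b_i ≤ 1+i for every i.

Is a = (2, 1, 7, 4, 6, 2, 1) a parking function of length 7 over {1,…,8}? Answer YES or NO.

YES

Sorted: b = (1, 1, 2, 2, 4, 6, 7).
  b_1=1 ≤ 2
  b_2=1 ≤ 3
  b_3=2 ≤ 4
  b_4=2 ≤ 5
  b_5=4 ≤ 6
  b_6=6 ≤ 7
  b_7=7 ≤ 8
All bounds hold ⇒ YES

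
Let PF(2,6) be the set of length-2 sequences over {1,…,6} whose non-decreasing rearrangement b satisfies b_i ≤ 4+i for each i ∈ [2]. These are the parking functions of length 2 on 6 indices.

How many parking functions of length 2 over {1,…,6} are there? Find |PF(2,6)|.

|PF(2,6)| = (6−2+1)·(6+1)^(2−1) = 5·7 = 35 (Pollak)
E.g. (4,2) → sorted (2,4): b_i ≤ 4+i ∀i, a PF.

35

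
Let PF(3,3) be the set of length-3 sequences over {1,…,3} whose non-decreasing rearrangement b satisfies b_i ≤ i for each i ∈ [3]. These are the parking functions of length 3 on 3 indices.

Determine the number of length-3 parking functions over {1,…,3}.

16

|PF(3,3)| = (3+1−3)·(3+1)^{3−1} = 1×16 = 16 [KW]
One tuple (1,1,2) → sorted (1,1,2): b_i ≤ i ∀i, a PF.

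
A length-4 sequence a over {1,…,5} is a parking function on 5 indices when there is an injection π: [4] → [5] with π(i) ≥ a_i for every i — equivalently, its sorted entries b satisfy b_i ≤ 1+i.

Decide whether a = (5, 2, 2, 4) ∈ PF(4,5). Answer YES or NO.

YES

Order a: b = (2, 2, 4, 5).
  b_1=2 ≤ 2
  b_2=2 ≤ 3
  b_3=4 ≤ 4
  b_4=5 ≤ 5
All bounds hold ⇒ YES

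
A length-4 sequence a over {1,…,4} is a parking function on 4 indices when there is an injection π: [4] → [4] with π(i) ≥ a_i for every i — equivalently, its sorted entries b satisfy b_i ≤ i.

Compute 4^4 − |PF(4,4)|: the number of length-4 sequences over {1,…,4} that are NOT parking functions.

|PF| = 1·5^3 = 1·125 = 125 (Konheim–Weiss)
One tuple (1,4,1,4) → sorted (1,1,4,4): b_3=4>3, not a PF.
So 256 − 125 = 131 fail.

131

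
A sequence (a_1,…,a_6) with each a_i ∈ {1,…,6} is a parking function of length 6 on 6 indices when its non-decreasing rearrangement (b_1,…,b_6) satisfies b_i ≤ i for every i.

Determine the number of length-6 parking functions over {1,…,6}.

|PF(6,6)| = 1·7^5 = 1×16807 = 16807 (Pollak)
Example (3,1,6,1,5,4) → sorted (1,1,3,4,5,6): b_i ≤ i ∀i, a PF.

16807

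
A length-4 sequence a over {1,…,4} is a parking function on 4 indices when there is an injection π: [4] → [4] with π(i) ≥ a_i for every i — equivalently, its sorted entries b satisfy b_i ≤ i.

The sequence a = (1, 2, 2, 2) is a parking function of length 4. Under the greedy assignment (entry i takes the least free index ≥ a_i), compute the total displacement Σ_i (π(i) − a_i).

3

Σπ = 4·5/2 = 10 (π permutes [4]); Σa = 1+2+2+2 = 7; disp = 10−7 = 3.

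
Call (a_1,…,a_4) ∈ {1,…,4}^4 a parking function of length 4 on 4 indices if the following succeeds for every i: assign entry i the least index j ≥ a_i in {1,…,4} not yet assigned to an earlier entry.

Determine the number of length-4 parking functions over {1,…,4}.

125

|PF| = (4−4+1)·(4+1)^(4−1) = 1·125 = 125 [KW]
Check (2,1,2,4) → sorted (1,2,2,4): b_i ≤ i ∀i, a PF.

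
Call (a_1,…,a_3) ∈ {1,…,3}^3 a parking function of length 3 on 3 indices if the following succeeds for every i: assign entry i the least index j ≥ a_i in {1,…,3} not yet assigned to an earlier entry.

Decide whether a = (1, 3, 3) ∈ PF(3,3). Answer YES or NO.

NO

Order a: b = (1, 3, 3).
  b_1=1 ≤ 1
  b_2=3 > 2
  fails at i=2 ⇒ NO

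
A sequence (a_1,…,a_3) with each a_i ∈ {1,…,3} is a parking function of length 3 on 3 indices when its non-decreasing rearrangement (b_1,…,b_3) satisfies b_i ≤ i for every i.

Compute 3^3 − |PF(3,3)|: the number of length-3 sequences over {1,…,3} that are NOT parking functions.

11

#PF = 1·4^2 = 1·16 = 16 (Konheim–Weiss)
One tuple (3,3,2) → sorted (2,3,3): b_1=2>1, not a PF.
So 27 − 16 = 11 fail.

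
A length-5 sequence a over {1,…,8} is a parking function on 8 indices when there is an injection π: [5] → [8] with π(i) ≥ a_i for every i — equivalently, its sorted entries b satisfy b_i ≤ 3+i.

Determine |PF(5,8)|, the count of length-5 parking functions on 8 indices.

26244

|PF| = (9−5)·9^(5−1) = 4 · 6561 = 26244 [KW]
Check (7,7,5,2,4) → sorted (2,4,5,7,7): b_i ≤ 3+i ∀i, a PF.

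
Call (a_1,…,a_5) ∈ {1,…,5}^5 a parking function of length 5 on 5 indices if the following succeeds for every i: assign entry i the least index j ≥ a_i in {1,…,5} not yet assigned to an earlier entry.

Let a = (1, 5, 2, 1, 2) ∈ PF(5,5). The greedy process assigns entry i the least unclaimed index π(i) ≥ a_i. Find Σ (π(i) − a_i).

4

Σπ = 5·6/2 = 15 (π permutes [5]); Σa = 1+5+2+1+2 = 11; disp = 15−11 = 4.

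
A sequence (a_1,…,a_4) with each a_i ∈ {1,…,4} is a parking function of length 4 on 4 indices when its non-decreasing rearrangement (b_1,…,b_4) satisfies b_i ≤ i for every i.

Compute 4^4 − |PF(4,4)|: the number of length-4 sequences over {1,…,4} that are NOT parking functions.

Count = (5−4)·5^(4−1) = 1·125 = 125
Check (1,4,4,4) → sorted (1,4,4,4): b_2=4>2, not a PF.
4^4 − 125 = 256 − 125 = 131

131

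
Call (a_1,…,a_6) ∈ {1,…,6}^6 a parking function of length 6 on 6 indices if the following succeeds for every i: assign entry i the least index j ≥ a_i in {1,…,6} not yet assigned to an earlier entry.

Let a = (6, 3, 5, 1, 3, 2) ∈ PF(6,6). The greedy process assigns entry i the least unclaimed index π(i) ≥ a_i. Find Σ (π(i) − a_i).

1

Σπ = 6·7/2 = 21 (π permutes [6]); Σa = 6+3+5+1+3+2 = 20; disp = 21−20 = 1.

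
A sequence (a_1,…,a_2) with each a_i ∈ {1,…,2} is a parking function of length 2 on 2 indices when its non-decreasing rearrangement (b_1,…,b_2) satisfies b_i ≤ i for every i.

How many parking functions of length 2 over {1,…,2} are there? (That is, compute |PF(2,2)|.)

Count = 1·3^1 = 1 · 3 = 3 [KW]
Check (1,1) → sorted (1,1): b_i ≤ i ∀i, a PF.

3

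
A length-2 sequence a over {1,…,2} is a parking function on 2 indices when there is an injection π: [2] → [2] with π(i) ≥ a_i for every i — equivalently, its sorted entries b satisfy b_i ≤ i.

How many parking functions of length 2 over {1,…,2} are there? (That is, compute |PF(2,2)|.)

#PF = 1·3^1 = 1 · 3 = 3 (Pollak)
E.g. (1,1) → sorted (1,1): b_i ≤ i ∀i, a PF.

3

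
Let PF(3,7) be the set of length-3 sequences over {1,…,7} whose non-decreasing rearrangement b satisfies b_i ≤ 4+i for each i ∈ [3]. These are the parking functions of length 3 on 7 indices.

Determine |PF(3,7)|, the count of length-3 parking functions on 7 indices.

|PF| = 5·8^2 = 5·64 = 320 (Pollak)
E.g. (6,2,4) → sorted (2,4,6): b_i ≤ 4+i ∀i, a PF.

320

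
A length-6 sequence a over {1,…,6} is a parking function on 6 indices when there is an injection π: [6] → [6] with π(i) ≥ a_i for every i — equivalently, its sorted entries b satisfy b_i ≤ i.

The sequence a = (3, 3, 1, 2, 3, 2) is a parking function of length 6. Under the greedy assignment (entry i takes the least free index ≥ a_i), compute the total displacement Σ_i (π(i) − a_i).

7

Σπ = 6·7/2 = 21 (π permutes [6]); Σa = 3+3+1+2+3+2 = 14; disp = 21−14 = 7.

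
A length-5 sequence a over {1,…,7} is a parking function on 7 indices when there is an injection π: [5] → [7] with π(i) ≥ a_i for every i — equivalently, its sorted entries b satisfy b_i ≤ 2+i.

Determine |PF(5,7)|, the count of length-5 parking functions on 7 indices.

12288

|PF| = (7+1−5)·(7+1)^{5−1} = 3×4096 = 12288 (Pollak)
E.g. (5,2,1,5,4) → sorted (1,2,4,5,5): b_i ≤ 2+i ∀i, a PF.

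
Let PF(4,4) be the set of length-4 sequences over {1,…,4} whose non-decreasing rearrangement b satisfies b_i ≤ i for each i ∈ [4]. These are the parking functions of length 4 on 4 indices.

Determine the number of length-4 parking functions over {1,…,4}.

125

Count = (4+1−4)·(4+1)^{4−1} = 1 · 125 = 125 (Konheim–Weiss)
One tuple (4,2,1,3) → sorted (1,2,3,4): b_i ≤ i ∀i, a PF.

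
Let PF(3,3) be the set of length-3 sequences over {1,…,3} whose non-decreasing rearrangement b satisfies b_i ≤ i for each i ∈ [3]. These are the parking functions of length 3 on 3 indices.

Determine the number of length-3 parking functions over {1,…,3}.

16

|PF| = (3−3+1)·(3+1)^(3−1) = 1 · 16 = 16 [KW]
E.g. (1,1,2) → sorted (1,1,2): b_i ≤ i ∀i, a PF.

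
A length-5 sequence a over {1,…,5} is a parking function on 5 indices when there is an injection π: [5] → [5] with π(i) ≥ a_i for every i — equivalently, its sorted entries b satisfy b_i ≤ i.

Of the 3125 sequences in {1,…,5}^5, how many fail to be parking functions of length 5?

|PF| = (5+1−5)·(5+1)^{5−1} = 1·1296 = 1296
One tuple (5,5,1,5,4) → sorted (1,4,5,5,5): b_2=4>2, not a PF.
5^5 − 1296 = 3125 − 1296 = 1829

1829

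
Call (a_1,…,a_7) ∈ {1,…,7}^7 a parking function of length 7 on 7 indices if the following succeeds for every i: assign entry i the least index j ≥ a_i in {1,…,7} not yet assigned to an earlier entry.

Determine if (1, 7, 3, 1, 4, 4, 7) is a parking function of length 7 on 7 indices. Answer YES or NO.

Sorted: b = (1, 1, 3, 4, 4, 7, 7).
  b_1=1 ≤ 1
  b_2=1 ≤ 2
  b_3=3 ≤ 3
  b_4=4 ≤ 4
  b_5=4 ≤ 5
  b_6=7 > 6
  fails at i=6 ⇒ NO

NO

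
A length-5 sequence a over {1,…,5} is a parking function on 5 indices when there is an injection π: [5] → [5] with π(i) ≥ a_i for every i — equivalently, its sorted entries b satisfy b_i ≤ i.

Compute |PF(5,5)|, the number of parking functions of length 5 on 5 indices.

1296

|PF(5,5)| = (6−5)·6^(5−1) = 1×1296 = 1296
Check (3,2,3,4,1) → sorted (1,2,3,3,4): b_i ≤ i ∀i, a PF.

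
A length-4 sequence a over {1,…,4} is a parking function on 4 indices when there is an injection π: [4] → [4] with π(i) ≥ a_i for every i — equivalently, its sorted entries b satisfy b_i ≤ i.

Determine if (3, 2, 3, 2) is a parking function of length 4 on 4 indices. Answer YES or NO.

Rearranged: b = (2, 2, 3, 3).
  b_1=2 > 1
  fails at i=1 ⇒ NO

NO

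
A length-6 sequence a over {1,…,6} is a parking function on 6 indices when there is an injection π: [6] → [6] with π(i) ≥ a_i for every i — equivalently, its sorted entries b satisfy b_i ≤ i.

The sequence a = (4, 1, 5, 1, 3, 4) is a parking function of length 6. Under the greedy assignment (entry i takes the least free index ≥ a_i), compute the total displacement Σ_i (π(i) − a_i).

3

Σπ = 6·7/2 = 21 (π permutes [6]); Σa = 4+1+5+1+3+4 = 18; disp = 21−18 = 3.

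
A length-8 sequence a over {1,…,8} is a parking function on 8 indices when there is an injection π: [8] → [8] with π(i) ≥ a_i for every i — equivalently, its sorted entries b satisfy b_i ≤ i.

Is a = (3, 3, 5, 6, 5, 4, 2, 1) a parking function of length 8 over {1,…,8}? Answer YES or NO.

Order a: b = (1, 2, 3, 3, 4, 5, 5, 6).
  b_1=1 ≤ 1
  b_2=2 ≤ 2
  b_3=3 ≤ 3
  b_4=3 ≤ 4
  b_5=4 ≤ 5
  b_6=5 ≤ 6
  b_7=5 ≤ 7
  b_8=6 ≤ 8
All bounds hold ⇒ YES

YES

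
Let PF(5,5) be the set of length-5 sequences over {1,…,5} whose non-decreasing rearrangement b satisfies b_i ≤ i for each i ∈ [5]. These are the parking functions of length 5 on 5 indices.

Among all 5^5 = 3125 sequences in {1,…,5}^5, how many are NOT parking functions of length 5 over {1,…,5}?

1829

#PF = (6−5)·6^(5−1) = 1·1296 = 1296 [KW]
One tuple (4,5,5,2,4) → sorted (2,4,4,5,5): b_1=2>1, not a PF.
Total 3125; non-PF = 3125−1296 = 1829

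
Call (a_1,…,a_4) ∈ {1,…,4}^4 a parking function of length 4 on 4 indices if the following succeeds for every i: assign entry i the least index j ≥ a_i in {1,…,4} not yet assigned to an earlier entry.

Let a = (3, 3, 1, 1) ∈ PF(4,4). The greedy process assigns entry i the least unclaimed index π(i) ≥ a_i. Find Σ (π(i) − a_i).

2

Σπ(i) = 1+…+4 = 10; Σa = 3+3+1+1 = 8; disp = 10−8 = 2.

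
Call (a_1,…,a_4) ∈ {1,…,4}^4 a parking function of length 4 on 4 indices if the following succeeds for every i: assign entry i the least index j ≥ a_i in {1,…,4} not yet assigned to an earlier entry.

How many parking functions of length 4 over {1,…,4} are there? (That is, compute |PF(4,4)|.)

|PF(4,4)| = (5−4)·5^(4−1) = 1 · 125 = 125
E.g. (4,2,3,1) → sorted (1,2,3,4): b_i ≤ i ∀i, a PF.

125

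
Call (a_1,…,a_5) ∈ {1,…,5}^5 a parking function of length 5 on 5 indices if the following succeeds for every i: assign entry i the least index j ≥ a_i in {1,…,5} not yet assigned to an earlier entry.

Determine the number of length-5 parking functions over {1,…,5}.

|PF(5,5)| = (5+1−5)·(5+1)^{5−1} = 1 · 1296 = 1296 (Konheim–Weiss)
One tuple (1,3,1,2,5) → sorted (1,1,2,3,5): b_i ≤ i ∀i, a PF.

1296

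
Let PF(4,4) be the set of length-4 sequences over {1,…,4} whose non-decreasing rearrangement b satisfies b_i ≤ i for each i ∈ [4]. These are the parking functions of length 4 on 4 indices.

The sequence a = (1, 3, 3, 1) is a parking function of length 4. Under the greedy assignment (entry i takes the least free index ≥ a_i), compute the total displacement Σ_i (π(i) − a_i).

2

Σπ(i) = 1+…+4 = 10; Σa = 1+3+3+1 = 8; disp = 10−8 = 2.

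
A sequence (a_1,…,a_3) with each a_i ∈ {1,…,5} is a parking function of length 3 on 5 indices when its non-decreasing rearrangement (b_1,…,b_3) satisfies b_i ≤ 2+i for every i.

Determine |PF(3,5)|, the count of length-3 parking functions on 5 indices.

Count = 3·6^2 = 3·36 = 108 [KW]
Check (1,3,5) → sorted (1,3,5): b_i ≤ 2+i ∀i, a PF.

108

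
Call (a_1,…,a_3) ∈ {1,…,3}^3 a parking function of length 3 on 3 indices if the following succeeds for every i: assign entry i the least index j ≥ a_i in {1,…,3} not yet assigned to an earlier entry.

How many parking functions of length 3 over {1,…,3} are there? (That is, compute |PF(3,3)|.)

16

#PF = 1·4^2 = 1×16 = 16 (Konheim–Weiss)
Check (2,1,1) → sorted (1,1,2): b_i ≤ i ∀i, a PF.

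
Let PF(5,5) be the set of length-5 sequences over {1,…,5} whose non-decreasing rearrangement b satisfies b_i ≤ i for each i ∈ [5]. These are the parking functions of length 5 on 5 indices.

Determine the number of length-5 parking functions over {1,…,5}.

#PF = (5−5+1)·(5+1)^(5−1) = 1×1296 = 1296
E.g. (5,3,2,1,2) → sorted (1,2,2,3,5): b_i ≤ i ∀i, a PF.

1296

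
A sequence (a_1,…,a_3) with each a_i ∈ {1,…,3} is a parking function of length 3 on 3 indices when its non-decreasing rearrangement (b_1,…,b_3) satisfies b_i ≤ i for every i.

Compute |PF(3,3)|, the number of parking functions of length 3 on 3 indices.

16

|PF| = 1·4^2 = 1·16 = 16 (Pollak)
E.g. (3,1,1) → sorted (1,1,3): b_i ≤ i ∀i, a PF.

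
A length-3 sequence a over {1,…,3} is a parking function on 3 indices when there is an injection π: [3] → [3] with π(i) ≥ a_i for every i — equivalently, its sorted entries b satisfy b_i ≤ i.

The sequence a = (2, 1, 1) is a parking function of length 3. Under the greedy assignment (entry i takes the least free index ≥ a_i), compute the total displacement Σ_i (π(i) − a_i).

2

Σπ = 6 ({1..3} each once); Σa = 2+1+1 = 4; disp = 6−4 = 2.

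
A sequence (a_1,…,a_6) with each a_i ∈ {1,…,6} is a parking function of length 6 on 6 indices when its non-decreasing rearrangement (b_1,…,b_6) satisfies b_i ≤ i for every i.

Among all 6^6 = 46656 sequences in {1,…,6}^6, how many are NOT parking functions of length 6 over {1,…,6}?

29849

|PF| = (6−6+1)·(6+1)^(6−1) = 1×16807 = 16807 (Pollak)
Example (2,6,6,6,4,4) → sorted (2,4,4,6,6,6): b_1=2>1, not a PF.
Total 46656; non-PF = 46656−16807 = 29849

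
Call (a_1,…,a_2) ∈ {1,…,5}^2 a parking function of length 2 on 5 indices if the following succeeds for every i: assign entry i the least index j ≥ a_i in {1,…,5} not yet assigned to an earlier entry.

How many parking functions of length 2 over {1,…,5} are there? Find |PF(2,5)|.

24

Count = (5+1−2)·(5+1)^{2−1} = 4 · 6 = 24
Example (4,2) → sorted (2,4): b_i ≤ 3+i ∀i, a PF.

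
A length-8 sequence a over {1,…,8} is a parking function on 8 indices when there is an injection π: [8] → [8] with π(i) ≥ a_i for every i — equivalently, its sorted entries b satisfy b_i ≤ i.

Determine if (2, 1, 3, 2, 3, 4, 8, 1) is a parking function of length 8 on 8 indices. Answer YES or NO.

YES

Rearranged: b = (1, 1, 2, 2, 3, 3, 4, 8).
  b_1=1 ≤ 1
  b_2=1 ≤ 2
  b_3=2 ≤ 3
  b_4=2 ≤ 4
  b_5=3 ≤ 5
  b_6=3 ≤ 6
  b_7=4 ≤ 7
  b_8=8 ≤ 8
All bounds hold ⇒ YES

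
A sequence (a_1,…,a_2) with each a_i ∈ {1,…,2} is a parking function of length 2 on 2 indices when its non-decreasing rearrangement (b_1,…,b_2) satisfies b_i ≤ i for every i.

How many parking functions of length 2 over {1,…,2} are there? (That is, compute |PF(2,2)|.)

#PF = (2+1−2)·(2+1)^{2−1} = 1·3 = 3 (Pollak)
Check (2,1) → sorted (1,2): b_i ≤ i ∀i, a PF.

3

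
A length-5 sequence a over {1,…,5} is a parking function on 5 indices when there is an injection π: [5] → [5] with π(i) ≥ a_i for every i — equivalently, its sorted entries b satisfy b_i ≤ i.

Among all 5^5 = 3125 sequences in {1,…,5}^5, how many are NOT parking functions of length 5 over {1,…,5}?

#PF = 1·6^4 = 1 · 1296 = 1296 (Konheim–Weiss)
Check (5,1,1,5,5) → sorted (1,1,5,5,5): b_3=5>3, not a PF.
Total 3125; non-PF = 3125−1296 = 1829

1829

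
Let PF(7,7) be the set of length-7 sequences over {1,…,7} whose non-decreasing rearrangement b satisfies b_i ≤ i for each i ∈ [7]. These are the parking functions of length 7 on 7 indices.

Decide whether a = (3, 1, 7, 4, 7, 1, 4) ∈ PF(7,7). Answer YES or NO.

NO

Sorted: b = (1, 1, 3, 4, 4, 7, 7).
  b_1=1 ≤ 1
  b_2=1 ≤ 2
  b_3=3 ≤ 3
  b_4=4 ≤ 4
  b_5=4 ≤ 5
  b_6=7 > 6
  fails at i=6 ⇒ NO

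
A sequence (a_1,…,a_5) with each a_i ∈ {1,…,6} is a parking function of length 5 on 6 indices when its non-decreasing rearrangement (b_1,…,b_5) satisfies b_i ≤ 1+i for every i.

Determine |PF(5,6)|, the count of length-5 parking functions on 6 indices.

4802

|PF(5,6)| = (7−5)·7^(5−1) = 2·2401 = 4802
Check (1,2,1,3,2) → sorted (1,1,2,2,3): b_i ≤ 1+i ∀i, a PF.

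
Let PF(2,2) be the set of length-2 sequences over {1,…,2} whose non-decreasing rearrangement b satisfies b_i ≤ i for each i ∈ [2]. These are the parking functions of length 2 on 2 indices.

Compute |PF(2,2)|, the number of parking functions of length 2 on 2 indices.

|PF| = (3−2)·3^(2−1) = 1×3 = 3 (Pollak)
Example (1,1) → sorted (1,1): b_i ≤ i ∀i, a PF.

3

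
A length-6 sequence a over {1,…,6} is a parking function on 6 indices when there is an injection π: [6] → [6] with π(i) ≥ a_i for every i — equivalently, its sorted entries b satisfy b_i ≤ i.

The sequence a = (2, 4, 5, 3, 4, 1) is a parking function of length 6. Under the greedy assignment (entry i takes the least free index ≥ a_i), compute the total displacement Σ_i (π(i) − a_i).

Σπ(i) = 1+…+6 = 21; Σa = 2+4+5+3+4+1 = 19; disp = 21−19 = 2.

2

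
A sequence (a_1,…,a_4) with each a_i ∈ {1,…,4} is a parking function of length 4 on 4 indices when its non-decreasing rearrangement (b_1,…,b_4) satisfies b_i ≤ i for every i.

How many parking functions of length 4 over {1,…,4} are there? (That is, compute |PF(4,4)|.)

125

#PF = (5−4)·5^(4−1) = 1×125 = 125 (Konheim–Weiss)
Check (2,2,2,1) → sorted (1,2,2,2): b_i ≤ i ∀i, a PF.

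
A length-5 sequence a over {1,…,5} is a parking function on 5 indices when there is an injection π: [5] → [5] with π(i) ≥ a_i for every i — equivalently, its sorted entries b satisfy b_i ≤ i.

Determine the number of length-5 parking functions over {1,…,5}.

1296

#PF = (5−5+1)·(5+1)^(5−1) = 1·1296 = 1296 (Konheim–Weiss)
Example (3,2,1,4,5) → sorted (1,2,3,4,5): b_i ≤ i ∀i, a PF.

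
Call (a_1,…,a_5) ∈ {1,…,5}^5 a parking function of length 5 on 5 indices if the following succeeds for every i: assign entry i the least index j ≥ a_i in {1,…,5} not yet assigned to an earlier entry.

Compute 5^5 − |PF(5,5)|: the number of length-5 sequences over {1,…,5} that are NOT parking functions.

1829

#PF = (5+1−5)·(5+1)^{5−1} = 1·1296 = 1296 (Konheim–Weiss)
One tuple (5,2,1,5,4) → sorted (1,2,4,5,5): b_3=4>3, not a PF.
5^5 − 1296 = 3125 − 1296 = 1829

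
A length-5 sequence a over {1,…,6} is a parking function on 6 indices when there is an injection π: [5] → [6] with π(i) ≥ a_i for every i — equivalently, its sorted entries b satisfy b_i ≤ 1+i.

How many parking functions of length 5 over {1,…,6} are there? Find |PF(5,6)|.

Count = (7−5)·7^(5−1) = 2·2401 = 4802 (Konheim–Weiss)
E.g. (4,1,2,4,4) → sorted (1,2,4,4,4): b_i ≤ 1+i ∀i, a PF.

4802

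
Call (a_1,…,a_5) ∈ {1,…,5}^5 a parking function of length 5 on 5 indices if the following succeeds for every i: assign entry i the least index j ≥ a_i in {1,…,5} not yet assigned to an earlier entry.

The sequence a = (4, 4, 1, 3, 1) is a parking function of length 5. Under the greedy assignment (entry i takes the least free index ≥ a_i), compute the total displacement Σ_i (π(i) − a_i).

2

Σπ(i) = 1+…+5 = 15; Σa = 4+4+1+3+1 = 13; disp = 15−13 = 2.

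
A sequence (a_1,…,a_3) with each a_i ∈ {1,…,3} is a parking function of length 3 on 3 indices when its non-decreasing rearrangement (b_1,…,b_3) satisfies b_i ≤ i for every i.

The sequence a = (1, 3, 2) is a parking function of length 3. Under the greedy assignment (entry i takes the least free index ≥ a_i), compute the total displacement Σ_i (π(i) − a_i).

Σπ(i) = 1+…+3 = 6; Σa = 1+3+2 = 6; disp = 6−6 = 0.

0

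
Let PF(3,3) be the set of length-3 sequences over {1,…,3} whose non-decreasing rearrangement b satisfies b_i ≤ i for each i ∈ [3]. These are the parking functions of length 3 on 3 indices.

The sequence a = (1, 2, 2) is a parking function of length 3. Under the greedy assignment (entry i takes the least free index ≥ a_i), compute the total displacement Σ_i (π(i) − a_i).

1

Σπ(i) = 1+…+3 = 6; Σa = 1+2+2 = 5; disp = 6−5 = 1.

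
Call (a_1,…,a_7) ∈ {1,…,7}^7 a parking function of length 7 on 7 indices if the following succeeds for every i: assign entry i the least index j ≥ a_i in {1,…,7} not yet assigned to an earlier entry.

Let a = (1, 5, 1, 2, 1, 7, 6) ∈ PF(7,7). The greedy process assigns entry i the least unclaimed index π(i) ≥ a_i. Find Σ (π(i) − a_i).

Σπ = 7·8/2 = 28 (π permutes [7]); Σa = 1+5+1+2+1+7+6 = 23; disp = 28−23 = 5.

5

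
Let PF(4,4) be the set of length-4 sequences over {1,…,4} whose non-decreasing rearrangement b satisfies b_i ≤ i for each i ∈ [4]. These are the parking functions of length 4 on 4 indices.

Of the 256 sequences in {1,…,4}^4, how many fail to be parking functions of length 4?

131

|PF(4,4)| = (4+1−4)·(4+1)^{4−1} = 1·125 = 125
One tuple (4,4,2,3) → sorted (2,3,4,4): b_1=2>1, not a PF.
4^4 − 125 = 256 − 125 = 131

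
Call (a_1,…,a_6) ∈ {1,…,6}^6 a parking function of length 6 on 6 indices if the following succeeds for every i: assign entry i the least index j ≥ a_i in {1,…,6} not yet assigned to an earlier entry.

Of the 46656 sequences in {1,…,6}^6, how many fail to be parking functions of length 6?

|PF(6,6)| = (6−6+1)·(6+1)^(6−1) = 1×16807 = 16807
E.g. (2,5,2,5,2,6) → sorted (2,2,2,5,5,6): b_1=2>1, not a PF.
Total 46656; non-PF = 46656−16807 = 29849

29849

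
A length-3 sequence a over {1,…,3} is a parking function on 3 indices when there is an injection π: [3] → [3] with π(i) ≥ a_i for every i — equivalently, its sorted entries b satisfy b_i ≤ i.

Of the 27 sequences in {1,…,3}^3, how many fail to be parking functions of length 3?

|PF| = (4−3)·4^(3−1) = 1·16 = 16 (Konheim–Weiss)
Check (2,2,3) → sorted (2,2,3): b_1=2>1, not a PF.
3^3 − 16 = 27 − 16 = 11

11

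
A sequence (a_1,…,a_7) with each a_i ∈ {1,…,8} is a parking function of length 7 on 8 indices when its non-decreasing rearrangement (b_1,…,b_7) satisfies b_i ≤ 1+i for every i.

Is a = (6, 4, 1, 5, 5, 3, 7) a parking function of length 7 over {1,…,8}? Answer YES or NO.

Rearranged: b = (1, 3, 4, 5, 5, 6, 7).
  b_1=1 ≤ 2
  b_2=3 ≤ 3
  b_3=4 ≤ 4
  b_4=5 ≤ 5
  b_5=5 ≤ 6
  b_6=6 ≤ 7
  b_7=7 ≤ 8
All bounds hold ⇒ YES

YES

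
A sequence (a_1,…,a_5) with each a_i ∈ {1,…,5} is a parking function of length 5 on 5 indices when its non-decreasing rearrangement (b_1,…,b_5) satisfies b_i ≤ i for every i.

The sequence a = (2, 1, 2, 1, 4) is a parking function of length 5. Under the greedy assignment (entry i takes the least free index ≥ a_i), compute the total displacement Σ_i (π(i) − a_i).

Σπ = 15 ({1..5} each once); Σa = 2+1+2+1+4 = 10; disp = 15−10 = 5.

5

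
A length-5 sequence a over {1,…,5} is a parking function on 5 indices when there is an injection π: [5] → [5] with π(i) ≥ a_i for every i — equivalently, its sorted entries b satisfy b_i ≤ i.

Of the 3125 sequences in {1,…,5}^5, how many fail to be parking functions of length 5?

Count = (5+1−5)·(5+1)^{5−1} = 1×1296 = 1296 [KW]
E.g. (4,4,4,3,5) → sorted (3,4,4,4,5): b_1=3>1, not a PF.
Total 3125; non-PF = 3125−1296 = 1829

1829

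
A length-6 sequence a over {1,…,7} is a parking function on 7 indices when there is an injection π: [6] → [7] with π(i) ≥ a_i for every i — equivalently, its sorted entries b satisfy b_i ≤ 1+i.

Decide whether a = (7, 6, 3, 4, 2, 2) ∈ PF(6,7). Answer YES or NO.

Sorted: b = (2, 2, 3, 4, 6, 7).
  b_1=2 ≤ 2
  b_2=2 ≤ 3
  b_3=3 ≤ 4
  b_4=4 ≤ 5
  b_5=6 ≤ 6
  b_6=7 ≤ 7
All bounds hold ⇒ YES

YES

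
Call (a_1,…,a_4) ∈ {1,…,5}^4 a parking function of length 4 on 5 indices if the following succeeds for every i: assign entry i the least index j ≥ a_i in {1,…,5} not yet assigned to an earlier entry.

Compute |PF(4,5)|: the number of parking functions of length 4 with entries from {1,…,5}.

|PF| = (6−4)·6^(4−1) = 2·216 = 432 (Pollak)
Check (2,4,3,1) → sorted (1,2,3,4): b_i ≤ 1+i ∀i, a PF.

432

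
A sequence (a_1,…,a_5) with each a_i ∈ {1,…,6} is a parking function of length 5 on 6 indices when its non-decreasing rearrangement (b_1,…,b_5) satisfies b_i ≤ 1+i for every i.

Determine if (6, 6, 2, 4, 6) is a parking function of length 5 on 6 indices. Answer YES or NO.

NO

Sorted: b = (2, 4, 6, 6, 6).
  b_1=2 ≤ 2
  b_2=4 > 3
  fails at i=2 ⇒ NO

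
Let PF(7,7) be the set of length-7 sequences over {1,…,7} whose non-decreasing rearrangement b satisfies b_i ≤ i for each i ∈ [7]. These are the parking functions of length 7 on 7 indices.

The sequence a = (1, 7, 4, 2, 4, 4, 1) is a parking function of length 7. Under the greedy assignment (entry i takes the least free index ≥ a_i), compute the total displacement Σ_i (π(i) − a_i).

5

Σπ = 7·8/2 = 28 (π permutes [7]); Σa = 1+7+4+2+4+4+1 = 23; disp = 28−23 = 5.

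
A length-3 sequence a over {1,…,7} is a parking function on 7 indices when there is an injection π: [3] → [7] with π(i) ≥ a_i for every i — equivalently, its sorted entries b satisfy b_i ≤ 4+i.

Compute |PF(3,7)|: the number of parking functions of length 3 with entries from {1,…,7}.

320

Count = (7−3+1)·(7+1)^(3−1) = 5 · 64 = 320 (Pollak)
Example (1,6,5) → sorted (1,5,6): b_i ≤ 4+i ∀i, a PF.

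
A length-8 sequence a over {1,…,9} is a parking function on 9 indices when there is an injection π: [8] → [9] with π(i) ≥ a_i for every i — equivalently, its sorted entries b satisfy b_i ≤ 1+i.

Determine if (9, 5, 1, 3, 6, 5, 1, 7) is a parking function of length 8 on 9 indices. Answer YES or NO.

Rearranged: b = (1, 1, 3, 5, 5, 6, 7, 9).
  b_1=1 ≤ 2
  b_2=1 ≤ 3
  b_3=3 ≤ 4
  b_4=5 ≤ 5
  b_5=5 ≤ 6
  b_6=6 ≤ 7
  b_7=7 ≤ 8
  b_8=9 ≤ 9
All bounds hold ⇒ YES

YES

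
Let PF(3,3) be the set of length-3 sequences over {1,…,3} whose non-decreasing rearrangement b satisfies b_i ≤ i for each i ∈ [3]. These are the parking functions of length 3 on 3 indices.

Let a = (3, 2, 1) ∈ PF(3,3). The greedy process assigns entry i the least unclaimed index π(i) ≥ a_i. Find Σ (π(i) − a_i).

Σπ(i) = 1+…+3 = 6; Σa = 3+2+1 = 6; disp = 6−6 = 0.

0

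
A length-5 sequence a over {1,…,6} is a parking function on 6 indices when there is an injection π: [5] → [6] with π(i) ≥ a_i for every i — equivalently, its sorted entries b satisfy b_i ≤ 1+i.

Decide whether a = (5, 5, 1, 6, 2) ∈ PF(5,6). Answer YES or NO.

NO

Sorted: b = (1, 2, 5, 5, 6).
  b_1=1 ≤ 2
  b_2=2 ≤ 3
  b_3=5 > 4
  fails at i=3 ⇒ NO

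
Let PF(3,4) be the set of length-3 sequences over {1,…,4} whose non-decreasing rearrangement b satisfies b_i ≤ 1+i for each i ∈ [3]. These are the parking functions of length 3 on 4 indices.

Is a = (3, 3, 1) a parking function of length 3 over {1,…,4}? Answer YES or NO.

YES

Sorted: b = (1, 3, 3).
  b_1=1 ≤ 2
  b_2=3 ≤ 3
  b_3=3 ≤ 4
All bounds hold ⇒ YES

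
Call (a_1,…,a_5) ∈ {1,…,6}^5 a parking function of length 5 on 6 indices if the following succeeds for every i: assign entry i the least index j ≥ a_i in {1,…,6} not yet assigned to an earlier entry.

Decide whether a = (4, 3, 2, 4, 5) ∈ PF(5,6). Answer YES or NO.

YES

Order a: b = (2, 3, 4, 4, 5).
  b_1=2 ≤ 2
  b_2=3 ≤ 3
  b_3=4 ≤ 4
  b_4=4 ≤ 5
  b_5=5 ≤ 6
All bounds hold ⇒ YES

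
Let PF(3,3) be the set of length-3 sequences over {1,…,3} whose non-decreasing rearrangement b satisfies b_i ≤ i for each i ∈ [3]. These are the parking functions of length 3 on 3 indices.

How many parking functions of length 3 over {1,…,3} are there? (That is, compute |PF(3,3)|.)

16

#PF = (3+1−3)·(3+1)^{3−1} = 1·16 = 16 (Konheim–Weiss)
One tuple (1,1,2) → sorted (1,1,2): b_i ≤ i ∀i, a PF.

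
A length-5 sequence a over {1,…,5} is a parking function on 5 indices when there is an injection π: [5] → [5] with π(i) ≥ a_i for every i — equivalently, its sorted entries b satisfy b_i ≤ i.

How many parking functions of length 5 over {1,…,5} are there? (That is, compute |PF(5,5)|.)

#PF = (5−5+1)·(5+1)^(5−1) = 1 · 1296 = 1296 (Konheim–Weiss)
Example (5,1,2,2,3) → sorted (1,2,2,3,5): b_i ≤ i ∀i, a PF.

1296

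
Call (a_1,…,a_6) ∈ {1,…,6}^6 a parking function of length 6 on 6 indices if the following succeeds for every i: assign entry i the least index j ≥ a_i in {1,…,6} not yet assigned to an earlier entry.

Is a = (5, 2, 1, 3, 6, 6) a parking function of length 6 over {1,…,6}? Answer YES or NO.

Order a: b = (1, 2, 3, 5, 6, 6).
  b_1=1 ≤ 1
  b_2=2 ≤ 2
  b_3=3 ≤ 3
  b_4=5 > 4
  fails at i=4 ⇒ NO

NO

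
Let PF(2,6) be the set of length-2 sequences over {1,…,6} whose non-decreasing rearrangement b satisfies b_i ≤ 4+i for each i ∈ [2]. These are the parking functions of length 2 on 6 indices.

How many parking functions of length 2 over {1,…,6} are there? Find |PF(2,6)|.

Count = (7−2)·7^(2−1) = 5 · 7 = 35
One tuple (5,2) → sorted (2,5): b_i ≤ 4+i ∀i, a PF.

35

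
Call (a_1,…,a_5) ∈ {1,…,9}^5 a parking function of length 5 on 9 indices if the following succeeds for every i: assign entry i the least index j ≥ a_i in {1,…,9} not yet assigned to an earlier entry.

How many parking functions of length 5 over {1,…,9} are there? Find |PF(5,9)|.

|PF(5,9)| = 5·10^4 = 5×10000 = 50000 (Pollak)
E.g. (6,2,7,3,8) → sorted (2,3,6,7,8): b_i ≤ 4+i ∀i, a PF.

50000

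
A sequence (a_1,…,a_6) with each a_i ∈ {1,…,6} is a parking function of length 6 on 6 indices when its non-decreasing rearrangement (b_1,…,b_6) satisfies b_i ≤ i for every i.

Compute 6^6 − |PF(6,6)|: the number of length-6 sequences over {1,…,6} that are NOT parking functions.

29849

#PF = (6−6+1)·(6+1)^(6−1) = 1×16807 = 16807 [KW]
Check (5,3,6,3,3,3) → sorted (3,3,3,3,5,6): b_1=3>1, not a PF.
Total 46656; non-PF = 46656−16807 = 29849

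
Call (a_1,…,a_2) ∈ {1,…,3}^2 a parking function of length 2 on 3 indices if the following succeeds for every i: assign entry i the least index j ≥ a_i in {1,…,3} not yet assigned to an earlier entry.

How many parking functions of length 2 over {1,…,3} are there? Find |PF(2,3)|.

8

|PF(2,3)| = (3+1−2)·(3+1)^{2−1} = 2·4 = 8 (Konheim–Weiss)
One tuple (2,2) → sorted (2,2): b_i ≤ 1+i ∀i, a PF.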